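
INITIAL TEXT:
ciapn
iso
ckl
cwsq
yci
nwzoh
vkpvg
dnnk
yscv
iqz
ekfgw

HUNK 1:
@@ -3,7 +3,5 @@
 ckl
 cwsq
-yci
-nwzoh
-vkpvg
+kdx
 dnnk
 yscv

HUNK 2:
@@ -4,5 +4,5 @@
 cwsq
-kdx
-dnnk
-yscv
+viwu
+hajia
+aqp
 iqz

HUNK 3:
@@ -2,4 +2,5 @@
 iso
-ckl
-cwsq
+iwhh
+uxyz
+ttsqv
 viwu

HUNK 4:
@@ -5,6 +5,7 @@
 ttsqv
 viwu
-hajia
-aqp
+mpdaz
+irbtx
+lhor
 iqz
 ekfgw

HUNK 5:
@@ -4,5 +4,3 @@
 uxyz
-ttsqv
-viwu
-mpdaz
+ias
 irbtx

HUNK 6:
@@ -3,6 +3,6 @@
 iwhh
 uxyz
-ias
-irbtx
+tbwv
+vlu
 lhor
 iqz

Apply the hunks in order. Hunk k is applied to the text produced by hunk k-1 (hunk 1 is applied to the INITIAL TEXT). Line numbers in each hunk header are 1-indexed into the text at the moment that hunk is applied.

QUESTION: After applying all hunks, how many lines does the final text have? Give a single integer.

Answer: 9

Derivation:
Hunk 1: at line 3 remove [yci,nwzoh,vkpvg] add [kdx] -> 9 lines: ciapn iso ckl cwsq kdx dnnk yscv iqz ekfgw
Hunk 2: at line 4 remove [kdx,dnnk,yscv] add [viwu,hajia,aqp] -> 9 lines: ciapn iso ckl cwsq viwu hajia aqp iqz ekfgw
Hunk 3: at line 2 remove [ckl,cwsq] add [iwhh,uxyz,ttsqv] -> 10 lines: ciapn iso iwhh uxyz ttsqv viwu hajia aqp iqz ekfgw
Hunk 4: at line 5 remove [hajia,aqp] add [mpdaz,irbtx,lhor] -> 11 lines: ciapn iso iwhh uxyz ttsqv viwu mpdaz irbtx lhor iqz ekfgw
Hunk 5: at line 4 remove [ttsqv,viwu,mpdaz] add [ias] -> 9 lines: ciapn iso iwhh uxyz ias irbtx lhor iqz ekfgw
Hunk 6: at line 3 remove [ias,irbtx] add [tbwv,vlu] -> 9 lines: ciapn iso iwhh uxyz tbwv vlu lhor iqz ekfgw
Final line count: 9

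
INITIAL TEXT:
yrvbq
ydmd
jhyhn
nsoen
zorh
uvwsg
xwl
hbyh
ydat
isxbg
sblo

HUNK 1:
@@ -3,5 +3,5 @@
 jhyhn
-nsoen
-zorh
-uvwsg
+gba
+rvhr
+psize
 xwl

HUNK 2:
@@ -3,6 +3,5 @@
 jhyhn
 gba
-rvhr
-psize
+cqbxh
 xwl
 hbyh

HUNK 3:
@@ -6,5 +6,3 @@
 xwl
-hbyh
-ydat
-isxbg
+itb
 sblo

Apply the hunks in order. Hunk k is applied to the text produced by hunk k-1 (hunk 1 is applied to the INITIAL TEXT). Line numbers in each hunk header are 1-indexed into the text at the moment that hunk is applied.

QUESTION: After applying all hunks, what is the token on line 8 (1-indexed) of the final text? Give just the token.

Answer: sblo

Derivation:
Hunk 1: at line 3 remove [nsoen,zorh,uvwsg] add [gba,rvhr,psize] -> 11 lines: yrvbq ydmd jhyhn gba rvhr psize xwl hbyh ydat isxbg sblo
Hunk 2: at line 3 remove [rvhr,psize] add [cqbxh] -> 10 lines: yrvbq ydmd jhyhn gba cqbxh xwl hbyh ydat isxbg sblo
Hunk 3: at line 6 remove [hbyh,ydat,isxbg] add [itb] -> 8 lines: yrvbq ydmd jhyhn gba cqbxh xwl itb sblo
Final line 8: sblo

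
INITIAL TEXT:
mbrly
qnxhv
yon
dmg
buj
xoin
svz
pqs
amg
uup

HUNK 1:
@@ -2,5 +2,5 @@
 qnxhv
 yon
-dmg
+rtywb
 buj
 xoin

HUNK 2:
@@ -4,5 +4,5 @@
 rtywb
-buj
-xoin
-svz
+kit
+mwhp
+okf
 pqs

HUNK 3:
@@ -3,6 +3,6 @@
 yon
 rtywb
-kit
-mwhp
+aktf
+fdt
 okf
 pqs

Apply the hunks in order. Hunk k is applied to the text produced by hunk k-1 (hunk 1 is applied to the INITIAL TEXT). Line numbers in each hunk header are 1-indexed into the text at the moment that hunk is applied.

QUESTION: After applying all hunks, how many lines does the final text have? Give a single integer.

Answer: 10

Derivation:
Hunk 1: at line 2 remove [dmg] add [rtywb] -> 10 lines: mbrly qnxhv yon rtywb buj xoin svz pqs amg uup
Hunk 2: at line 4 remove [buj,xoin,svz] add [kit,mwhp,okf] -> 10 lines: mbrly qnxhv yon rtywb kit mwhp okf pqs amg uup
Hunk 3: at line 3 remove [kit,mwhp] add [aktf,fdt] -> 10 lines: mbrly qnxhv yon rtywb aktf fdt okf pqs amg uup
Final line count: 10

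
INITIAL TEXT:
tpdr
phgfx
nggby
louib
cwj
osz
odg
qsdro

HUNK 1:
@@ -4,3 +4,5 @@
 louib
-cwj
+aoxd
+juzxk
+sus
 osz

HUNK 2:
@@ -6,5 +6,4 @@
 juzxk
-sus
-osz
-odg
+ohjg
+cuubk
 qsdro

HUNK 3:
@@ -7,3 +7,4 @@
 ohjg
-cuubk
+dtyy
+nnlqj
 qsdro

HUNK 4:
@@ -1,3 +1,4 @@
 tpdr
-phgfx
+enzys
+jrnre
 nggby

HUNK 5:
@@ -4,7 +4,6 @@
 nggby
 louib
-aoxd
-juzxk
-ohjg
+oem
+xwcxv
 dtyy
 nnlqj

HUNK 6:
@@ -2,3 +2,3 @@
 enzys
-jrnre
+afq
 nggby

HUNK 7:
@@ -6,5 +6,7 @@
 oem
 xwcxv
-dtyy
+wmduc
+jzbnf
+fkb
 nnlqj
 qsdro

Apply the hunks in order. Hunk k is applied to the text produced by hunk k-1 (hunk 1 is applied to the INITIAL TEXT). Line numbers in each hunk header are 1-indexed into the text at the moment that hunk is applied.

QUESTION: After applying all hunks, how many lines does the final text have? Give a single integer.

Answer: 12

Derivation:
Hunk 1: at line 4 remove [cwj] add [aoxd,juzxk,sus] -> 10 lines: tpdr phgfx nggby louib aoxd juzxk sus osz odg qsdro
Hunk 2: at line 6 remove [sus,osz,odg] add [ohjg,cuubk] -> 9 lines: tpdr phgfx nggby louib aoxd juzxk ohjg cuubk qsdro
Hunk 3: at line 7 remove [cuubk] add [dtyy,nnlqj] -> 10 lines: tpdr phgfx nggby louib aoxd juzxk ohjg dtyy nnlqj qsdro
Hunk 4: at line 1 remove [phgfx] add [enzys,jrnre] -> 11 lines: tpdr enzys jrnre nggby louib aoxd juzxk ohjg dtyy nnlqj qsdro
Hunk 5: at line 4 remove [aoxd,juzxk,ohjg] add [oem,xwcxv] -> 10 lines: tpdr enzys jrnre nggby louib oem xwcxv dtyy nnlqj qsdro
Hunk 6: at line 2 remove [jrnre] add [afq] -> 10 lines: tpdr enzys afq nggby louib oem xwcxv dtyy nnlqj qsdro
Hunk 7: at line 6 remove [dtyy] add [wmduc,jzbnf,fkb] -> 12 lines: tpdr enzys afq nggby louib oem xwcxv wmduc jzbnf fkb nnlqj qsdro
Final line count: 12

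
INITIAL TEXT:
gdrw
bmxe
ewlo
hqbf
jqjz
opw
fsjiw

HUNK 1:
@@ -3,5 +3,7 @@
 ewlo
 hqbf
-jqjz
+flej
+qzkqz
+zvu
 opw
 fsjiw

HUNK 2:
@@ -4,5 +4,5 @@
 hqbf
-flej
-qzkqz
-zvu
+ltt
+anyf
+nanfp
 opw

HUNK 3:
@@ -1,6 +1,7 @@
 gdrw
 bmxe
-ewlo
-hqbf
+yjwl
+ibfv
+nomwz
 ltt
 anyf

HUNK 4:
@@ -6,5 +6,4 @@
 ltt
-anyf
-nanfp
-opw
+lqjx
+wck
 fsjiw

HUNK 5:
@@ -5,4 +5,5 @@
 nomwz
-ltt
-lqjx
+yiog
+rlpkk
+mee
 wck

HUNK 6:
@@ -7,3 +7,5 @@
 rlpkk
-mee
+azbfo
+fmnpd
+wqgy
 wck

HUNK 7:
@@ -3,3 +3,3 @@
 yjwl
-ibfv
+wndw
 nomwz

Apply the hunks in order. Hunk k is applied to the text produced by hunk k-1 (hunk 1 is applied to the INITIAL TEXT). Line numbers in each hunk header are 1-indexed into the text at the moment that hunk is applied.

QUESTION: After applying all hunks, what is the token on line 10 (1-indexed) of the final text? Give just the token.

Answer: wqgy

Derivation:
Hunk 1: at line 3 remove [jqjz] add [flej,qzkqz,zvu] -> 9 lines: gdrw bmxe ewlo hqbf flej qzkqz zvu opw fsjiw
Hunk 2: at line 4 remove [flej,qzkqz,zvu] add [ltt,anyf,nanfp] -> 9 lines: gdrw bmxe ewlo hqbf ltt anyf nanfp opw fsjiw
Hunk 3: at line 1 remove [ewlo,hqbf] add [yjwl,ibfv,nomwz] -> 10 lines: gdrw bmxe yjwl ibfv nomwz ltt anyf nanfp opw fsjiw
Hunk 4: at line 6 remove [anyf,nanfp,opw] add [lqjx,wck] -> 9 lines: gdrw bmxe yjwl ibfv nomwz ltt lqjx wck fsjiw
Hunk 5: at line 5 remove [ltt,lqjx] add [yiog,rlpkk,mee] -> 10 lines: gdrw bmxe yjwl ibfv nomwz yiog rlpkk mee wck fsjiw
Hunk 6: at line 7 remove [mee] add [azbfo,fmnpd,wqgy] -> 12 lines: gdrw bmxe yjwl ibfv nomwz yiog rlpkk azbfo fmnpd wqgy wck fsjiw
Hunk 7: at line 3 remove [ibfv] add [wndw] -> 12 lines: gdrw bmxe yjwl wndw nomwz yiog rlpkk azbfo fmnpd wqgy wck fsjiw
Final line 10: wqgy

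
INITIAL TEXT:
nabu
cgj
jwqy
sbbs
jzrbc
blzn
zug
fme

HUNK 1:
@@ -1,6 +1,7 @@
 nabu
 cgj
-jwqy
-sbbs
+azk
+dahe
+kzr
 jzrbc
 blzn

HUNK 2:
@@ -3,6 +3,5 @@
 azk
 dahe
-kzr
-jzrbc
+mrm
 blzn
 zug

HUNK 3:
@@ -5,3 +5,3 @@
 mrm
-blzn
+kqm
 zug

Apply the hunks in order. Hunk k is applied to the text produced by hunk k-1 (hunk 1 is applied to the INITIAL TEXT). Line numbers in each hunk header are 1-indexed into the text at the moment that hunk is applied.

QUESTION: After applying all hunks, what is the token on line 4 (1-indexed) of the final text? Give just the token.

Hunk 1: at line 1 remove [jwqy,sbbs] add [azk,dahe,kzr] -> 9 lines: nabu cgj azk dahe kzr jzrbc blzn zug fme
Hunk 2: at line 3 remove [kzr,jzrbc] add [mrm] -> 8 lines: nabu cgj azk dahe mrm blzn zug fme
Hunk 3: at line 5 remove [blzn] add [kqm] -> 8 lines: nabu cgj azk dahe mrm kqm zug fme
Final line 4: dahe

Answer: dahe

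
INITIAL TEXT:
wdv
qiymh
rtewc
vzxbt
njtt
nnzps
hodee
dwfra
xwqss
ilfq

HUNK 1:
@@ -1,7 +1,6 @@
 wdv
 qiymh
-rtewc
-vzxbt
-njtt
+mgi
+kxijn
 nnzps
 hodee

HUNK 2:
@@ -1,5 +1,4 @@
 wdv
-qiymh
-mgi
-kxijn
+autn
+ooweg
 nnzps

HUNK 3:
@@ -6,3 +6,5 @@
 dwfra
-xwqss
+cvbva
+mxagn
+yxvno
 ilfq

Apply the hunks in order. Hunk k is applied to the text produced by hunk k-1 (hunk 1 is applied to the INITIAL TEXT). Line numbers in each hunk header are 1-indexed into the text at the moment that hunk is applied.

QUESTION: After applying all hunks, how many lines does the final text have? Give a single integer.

Answer: 10

Derivation:
Hunk 1: at line 1 remove [rtewc,vzxbt,njtt] add [mgi,kxijn] -> 9 lines: wdv qiymh mgi kxijn nnzps hodee dwfra xwqss ilfq
Hunk 2: at line 1 remove [qiymh,mgi,kxijn] add [autn,ooweg] -> 8 lines: wdv autn ooweg nnzps hodee dwfra xwqss ilfq
Hunk 3: at line 6 remove [xwqss] add [cvbva,mxagn,yxvno] -> 10 lines: wdv autn ooweg nnzps hodee dwfra cvbva mxagn yxvno ilfq
Final line count: 10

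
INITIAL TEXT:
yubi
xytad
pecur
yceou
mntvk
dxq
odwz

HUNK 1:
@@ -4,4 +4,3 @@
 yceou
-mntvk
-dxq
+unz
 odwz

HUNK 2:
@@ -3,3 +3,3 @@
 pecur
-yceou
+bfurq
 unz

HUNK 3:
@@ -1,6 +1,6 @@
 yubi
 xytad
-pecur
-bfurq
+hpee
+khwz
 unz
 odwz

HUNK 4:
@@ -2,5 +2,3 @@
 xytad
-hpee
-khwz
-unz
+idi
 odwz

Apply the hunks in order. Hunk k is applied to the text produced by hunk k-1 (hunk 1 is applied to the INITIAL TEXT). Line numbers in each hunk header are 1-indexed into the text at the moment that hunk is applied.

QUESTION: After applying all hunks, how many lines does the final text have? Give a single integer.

Hunk 1: at line 4 remove [mntvk,dxq] add [unz] -> 6 lines: yubi xytad pecur yceou unz odwz
Hunk 2: at line 3 remove [yceou] add [bfurq] -> 6 lines: yubi xytad pecur bfurq unz odwz
Hunk 3: at line 1 remove [pecur,bfurq] add [hpee,khwz] -> 6 lines: yubi xytad hpee khwz unz odwz
Hunk 4: at line 2 remove [hpee,khwz,unz] add [idi] -> 4 lines: yubi xytad idi odwz
Final line count: 4

Answer: 4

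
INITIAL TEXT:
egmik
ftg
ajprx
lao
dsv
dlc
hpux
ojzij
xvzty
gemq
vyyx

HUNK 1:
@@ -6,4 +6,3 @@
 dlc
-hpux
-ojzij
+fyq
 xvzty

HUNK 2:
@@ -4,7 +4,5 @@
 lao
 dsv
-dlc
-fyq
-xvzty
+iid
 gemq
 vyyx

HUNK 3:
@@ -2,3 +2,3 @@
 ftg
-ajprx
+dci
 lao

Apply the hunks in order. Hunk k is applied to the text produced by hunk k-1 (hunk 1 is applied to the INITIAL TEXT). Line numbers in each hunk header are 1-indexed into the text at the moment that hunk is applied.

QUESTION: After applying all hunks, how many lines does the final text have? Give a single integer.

Answer: 8

Derivation:
Hunk 1: at line 6 remove [hpux,ojzij] add [fyq] -> 10 lines: egmik ftg ajprx lao dsv dlc fyq xvzty gemq vyyx
Hunk 2: at line 4 remove [dlc,fyq,xvzty] add [iid] -> 8 lines: egmik ftg ajprx lao dsv iid gemq vyyx
Hunk 3: at line 2 remove [ajprx] add [dci] -> 8 lines: egmik ftg dci lao dsv iid gemq vyyx
Final line count: 8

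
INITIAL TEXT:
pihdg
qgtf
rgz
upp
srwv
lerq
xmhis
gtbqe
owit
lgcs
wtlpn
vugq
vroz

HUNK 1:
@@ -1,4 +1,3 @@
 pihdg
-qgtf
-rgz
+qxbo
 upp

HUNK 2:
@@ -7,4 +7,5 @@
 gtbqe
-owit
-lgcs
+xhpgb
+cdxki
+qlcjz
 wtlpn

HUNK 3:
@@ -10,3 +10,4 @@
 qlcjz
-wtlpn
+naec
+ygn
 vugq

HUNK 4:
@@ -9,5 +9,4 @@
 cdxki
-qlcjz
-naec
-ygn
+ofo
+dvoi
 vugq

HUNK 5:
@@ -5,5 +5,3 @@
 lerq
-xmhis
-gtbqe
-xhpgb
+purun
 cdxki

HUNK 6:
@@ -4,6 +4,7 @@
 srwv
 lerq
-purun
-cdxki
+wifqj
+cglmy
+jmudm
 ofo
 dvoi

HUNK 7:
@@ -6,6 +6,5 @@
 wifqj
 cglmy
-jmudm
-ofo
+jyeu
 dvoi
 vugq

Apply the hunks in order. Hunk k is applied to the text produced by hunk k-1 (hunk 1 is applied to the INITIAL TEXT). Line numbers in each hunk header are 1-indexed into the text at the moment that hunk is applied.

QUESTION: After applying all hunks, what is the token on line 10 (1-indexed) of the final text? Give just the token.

Hunk 1: at line 1 remove [qgtf,rgz] add [qxbo] -> 12 lines: pihdg qxbo upp srwv lerq xmhis gtbqe owit lgcs wtlpn vugq vroz
Hunk 2: at line 7 remove [owit,lgcs] add [xhpgb,cdxki,qlcjz] -> 13 lines: pihdg qxbo upp srwv lerq xmhis gtbqe xhpgb cdxki qlcjz wtlpn vugq vroz
Hunk 3: at line 10 remove [wtlpn] add [naec,ygn] -> 14 lines: pihdg qxbo upp srwv lerq xmhis gtbqe xhpgb cdxki qlcjz naec ygn vugq vroz
Hunk 4: at line 9 remove [qlcjz,naec,ygn] add [ofo,dvoi] -> 13 lines: pihdg qxbo upp srwv lerq xmhis gtbqe xhpgb cdxki ofo dvoi vugq vroz
Hunk 5: at line 5 remove [xmhis,gtbqe,xhpgb] add [purun] -> 11 lines: pihdg qxbo upp srwv lerq purun cdxki ofo dvoi vugq vroz
Hunk 6: at line 4 remove [purun,cdxki] add [wifqj,cglmy,jmudm] -> 12 lines: pihdg qxbo upp srwv lerq wifqj cglmy jmudm ofo dvoi vugq vroz
Hunk 7: at line 6 remove [jmudm,ofo] add [jyeu] -> 11 lines: pihdg qxbo upp srwv lerq wifqj cglmy jyeu dvoi vugq vroz
Final line 10: vugq

Answer: vugq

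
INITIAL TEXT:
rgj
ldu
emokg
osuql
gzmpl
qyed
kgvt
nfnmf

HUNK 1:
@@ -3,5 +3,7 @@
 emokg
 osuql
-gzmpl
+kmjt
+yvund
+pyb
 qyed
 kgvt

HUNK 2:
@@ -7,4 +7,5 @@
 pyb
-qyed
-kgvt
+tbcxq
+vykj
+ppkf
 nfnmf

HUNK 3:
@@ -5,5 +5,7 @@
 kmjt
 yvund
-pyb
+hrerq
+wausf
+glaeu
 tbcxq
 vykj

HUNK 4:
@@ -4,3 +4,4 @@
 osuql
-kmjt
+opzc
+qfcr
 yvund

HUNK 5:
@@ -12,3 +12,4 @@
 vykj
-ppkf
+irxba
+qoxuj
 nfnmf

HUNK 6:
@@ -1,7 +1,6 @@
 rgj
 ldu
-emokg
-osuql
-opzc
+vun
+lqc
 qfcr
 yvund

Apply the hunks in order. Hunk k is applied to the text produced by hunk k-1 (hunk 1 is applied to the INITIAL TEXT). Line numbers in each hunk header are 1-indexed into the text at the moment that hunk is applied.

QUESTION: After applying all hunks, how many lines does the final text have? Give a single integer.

Hunk 1: at line 3 remove [gzmpl] add [kmjt,yvund,pyb] -> 10 lines: rgj ldu emokg osuql kmjt yvund pyb qyed kgvt nfnmf
Hunk 2: at line 7 remove [qyed,kgvt] add [tbcxq,vykj,ppkf] -> 11 lines: rgj ldu emokg osuql kmjt yvund pyb tbcxq vykj ppkf nfnmf
Hunk 3: at line 5 remove [pyb] add [hrerq,wausf,glaeu] -> 13 lines: rgj ldu emokg osuql kmjt yvund hrerq wausf glaeu tbcxq vykj ppkf nfnmf
Hunk 4: at line 4 remove [kmjt] add [opzc,qfcr] -> 14 lines: rgj ldu emokg osuql opzc qfcr yvund hrerq wausf glaeu tbcxq vykj ppkf nfnmf
Hunk 5: at line 12 remove [ppkf] add [irxba,qoxuj] -> 15 lines: rgj ldu emokg osuql opzc qfcr yvund hrerq wausf glaeu tbcxq vykj irxba qoxuj nfnmf
Hunk 6: at line 1 remove [emokg,osuql,opzc] add [vun,lqc] -> 14 lines: rgj ldu vun lqc qfcr yvund hrerq wausf glaeu tbcxq vykj irxba qoxuj nfnmf
Final line count: 14

Answer: 14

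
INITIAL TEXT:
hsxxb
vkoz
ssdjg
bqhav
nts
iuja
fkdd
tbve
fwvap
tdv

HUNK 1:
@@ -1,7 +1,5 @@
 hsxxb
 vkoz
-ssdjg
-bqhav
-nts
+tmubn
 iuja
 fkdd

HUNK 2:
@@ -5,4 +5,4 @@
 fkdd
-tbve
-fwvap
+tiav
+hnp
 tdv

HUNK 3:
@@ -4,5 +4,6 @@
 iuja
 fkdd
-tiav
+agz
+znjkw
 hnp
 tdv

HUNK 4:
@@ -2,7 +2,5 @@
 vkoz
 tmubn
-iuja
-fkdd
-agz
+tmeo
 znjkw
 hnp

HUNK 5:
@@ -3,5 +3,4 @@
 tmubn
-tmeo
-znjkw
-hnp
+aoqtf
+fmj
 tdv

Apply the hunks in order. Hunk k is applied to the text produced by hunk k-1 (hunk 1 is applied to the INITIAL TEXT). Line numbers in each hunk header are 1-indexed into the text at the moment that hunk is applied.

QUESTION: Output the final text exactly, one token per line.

Hunk 1: at line 1 remove [ssdjg,bqhav,nts] add [tmubn] -> 8 lines: hsxxb vkoz tmubn iuja fkdd tbve fwvap tdv
Hunk 2: at line 5 remove [tbve,fwvap] add [tiav,hnp] -> 8 lines: hsxxb vkoz tmubn iuja fkdd tiav hnp tdv
Hunk 3: at line 4 remove [tiav] add [agz,znjkw] -> 9 lines: hsxxb vkoz tmubn iuja fkdd agz znjkw hnp tdv
Hunk 4: at line 2 remove [iuja,fkdd,agz] add [tmeo] -> 7 lines: hsxxb vkoz tmubn tmeo znjkw hnp tdv
Hunk 5: at line 3 remove [tmeo,znjkw,hnp] add [aoqtf,fmj] -> 6 lines: hsxxb vkoz tmubn aoqtf fmj tdv

Answer: hsxxb
vkoz
tmubn
aoqtf
fmj
tdv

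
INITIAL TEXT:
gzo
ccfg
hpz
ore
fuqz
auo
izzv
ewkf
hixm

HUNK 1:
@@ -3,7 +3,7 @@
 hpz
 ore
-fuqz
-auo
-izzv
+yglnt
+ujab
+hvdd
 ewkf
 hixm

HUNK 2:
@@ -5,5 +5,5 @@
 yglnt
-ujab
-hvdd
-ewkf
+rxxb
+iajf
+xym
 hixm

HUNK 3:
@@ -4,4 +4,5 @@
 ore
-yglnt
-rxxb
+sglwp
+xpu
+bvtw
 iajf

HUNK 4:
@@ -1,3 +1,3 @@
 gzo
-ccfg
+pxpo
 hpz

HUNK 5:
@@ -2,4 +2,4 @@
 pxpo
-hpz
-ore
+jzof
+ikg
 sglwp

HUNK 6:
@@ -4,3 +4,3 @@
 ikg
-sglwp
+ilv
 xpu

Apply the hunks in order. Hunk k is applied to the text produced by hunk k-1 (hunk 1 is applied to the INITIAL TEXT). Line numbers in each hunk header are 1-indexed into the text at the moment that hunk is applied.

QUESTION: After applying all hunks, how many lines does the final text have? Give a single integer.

Answer: 10

Derivation:
Hunk 1: at line 3 remove [fuqz,auo,izzv] add [yglnt,ujab,hvdd] -> 9 lines: gzo ccfg hpz ore yglnt ujab hvdd ewkf hixm
Hunk 2: at line 5 remove [ujab,hvdd,ewkf] add [rxxb,iajf,xym] -> 9 lines: gzo ccfg hpz ore yglnt rxxb iajf xym hixm
Hunk 3: at line 4 remove [yglnt,rxxb] add [sglwp,xpu,bvtw] -> 10 lines: gzo ccfg hpz ore sglwp xpu bvtw iajf xym hixm
Hunk 4: at line 1 remove [ccfg] add [pxpo] -> 10 lines: gzo pxpo hpz ore sglwp xpu bvtw iajf xym hixm
Hunk 5: at line 2 remove [hpz,ore] add [jzof,ikg] -> 10 lines: gzo pxpo jzof ikg sglwp xpu bvtw iajf xym hixm
Hunk 6: at line 4 remove [sglwp] add [ilv] -> 10 lines: gzo pxpo jzof ikg ilv xpu bvtw iajf xym hixm
Final line count: 10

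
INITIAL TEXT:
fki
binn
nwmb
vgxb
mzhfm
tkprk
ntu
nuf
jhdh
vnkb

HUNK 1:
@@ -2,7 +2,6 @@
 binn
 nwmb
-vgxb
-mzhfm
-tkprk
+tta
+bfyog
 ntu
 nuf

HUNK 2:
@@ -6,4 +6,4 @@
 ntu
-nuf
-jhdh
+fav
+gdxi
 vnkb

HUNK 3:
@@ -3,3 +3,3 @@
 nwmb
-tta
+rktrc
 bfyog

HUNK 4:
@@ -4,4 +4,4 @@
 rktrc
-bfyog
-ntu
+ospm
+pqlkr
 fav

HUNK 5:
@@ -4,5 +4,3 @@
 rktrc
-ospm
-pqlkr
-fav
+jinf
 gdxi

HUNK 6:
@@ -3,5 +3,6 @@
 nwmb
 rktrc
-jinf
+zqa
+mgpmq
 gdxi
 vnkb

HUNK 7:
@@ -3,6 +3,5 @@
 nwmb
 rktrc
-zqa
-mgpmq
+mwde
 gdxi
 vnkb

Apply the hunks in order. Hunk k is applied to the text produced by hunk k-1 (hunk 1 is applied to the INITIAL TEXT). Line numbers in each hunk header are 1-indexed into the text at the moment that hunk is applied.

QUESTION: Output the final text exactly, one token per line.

Hunk 1: at line 2 remove [vgxb,mzhfm,tkprk] add [tta,bfyog] -> 9 lines: fki binn nwmb tta bfyog ntu nuf jhdh vnkb
Hunk 2: at line 6 remove [nuf,jhdh] add [fav,gdxi] -> 9 lines: fki binn nwmb tta bfyog ntu fav gdxi vnkb
Hunk 3: at line 3 remove [tta] add [rktrc] -> 9 lines: fki binn nwmb rktrc bfyog ntu fav gdxi vnkb
Hunk 4: at line 4 remove [bfyog,ntu] add [ospm,pqlkr] -> 9 lines: fki binn nwmb rktrc ospm pqlkr fav gdxi vnkb
Hunk 5: at line 4 remove [ospm,pqlkr,fav] add [jinf] -> 7 lines: fki binn nwmb rktrc jinf gdxi vnkb
Hunk 6: at line 3 remove [jinf] add [zqa,mgpmq] -> 8 lines: fki binn nwmb rktrc zqa mgpmq gdxi vnkb
Hunk 7: at line 3 remove [zqa,mgpmq] add [mwde] -> 7 lines: fki binn nwmb rktrc mwde gdxi vnkb

Answer: fki
binn
nwmb
rktrc
mwde
gdxi
vnkb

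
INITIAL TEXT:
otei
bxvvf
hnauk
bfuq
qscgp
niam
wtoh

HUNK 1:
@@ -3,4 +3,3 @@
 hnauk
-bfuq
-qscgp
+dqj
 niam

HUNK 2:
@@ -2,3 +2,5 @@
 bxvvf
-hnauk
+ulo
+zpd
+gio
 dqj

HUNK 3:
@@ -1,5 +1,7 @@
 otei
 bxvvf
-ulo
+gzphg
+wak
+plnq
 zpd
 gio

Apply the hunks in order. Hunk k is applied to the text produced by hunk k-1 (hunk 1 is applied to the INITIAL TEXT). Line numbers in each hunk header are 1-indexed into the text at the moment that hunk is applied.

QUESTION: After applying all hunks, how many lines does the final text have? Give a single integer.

Answer: 10

Derivation:
Hunk 1: at line 3 remove [bfuq,qscgp] add [dqj] -> 6 lines: otei bxvvf hnauk dqj niam wtoh
Hunk 2: at line 2 remove [hnauk] add [ulo,zpd,gio] -> 8 lines: otei bxvvf ulo zpd gio dqj niam wtoh
Hunk 3: at line 1 remove [ulo] add [gzphg,wak,plnq] -> 10 lines: otei bxvvf gzphg wak plnq zpd gio dqj niam wtoh
Final line count: 10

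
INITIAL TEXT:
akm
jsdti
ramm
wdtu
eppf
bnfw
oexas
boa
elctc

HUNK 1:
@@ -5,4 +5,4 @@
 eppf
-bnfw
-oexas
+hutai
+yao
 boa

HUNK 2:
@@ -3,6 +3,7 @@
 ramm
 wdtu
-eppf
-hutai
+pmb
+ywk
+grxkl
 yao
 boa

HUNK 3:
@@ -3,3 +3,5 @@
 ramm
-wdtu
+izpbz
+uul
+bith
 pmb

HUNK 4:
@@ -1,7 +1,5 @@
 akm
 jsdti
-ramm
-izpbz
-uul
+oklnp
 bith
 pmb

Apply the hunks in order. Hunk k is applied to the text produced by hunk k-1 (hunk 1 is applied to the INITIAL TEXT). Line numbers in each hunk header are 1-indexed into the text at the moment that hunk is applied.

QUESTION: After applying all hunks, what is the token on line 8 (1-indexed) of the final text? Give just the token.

Hunk 1: at line 5 remove [bnfw,oexas] add [hutai,yao] -> 9 lines: akm jsdti ramm wdtu eppf hutai yao boa elctc
Hunk 2: at line 3 remove [eppf,hutai] add [pmb,ywk,grxkl] -> 10 lines: akm jsdti ramm wdtu pmb ywk grxkl yao boa elctc
Hunk 3: at line 3 remove [wdtu] add [izpbz,uul,bith] -> 12 lines: akm jsdti ramm izpbz uul bith pmb ywk grxkl yao boa elctc
Hunk 4: at line 1 remove [ramm,izpbz,uul] add [oklnp] -> 10 lines: akm jsdti oklnp bith pmb ywk grxkl yao boa elctc
Final line 8: yao

Answer: yao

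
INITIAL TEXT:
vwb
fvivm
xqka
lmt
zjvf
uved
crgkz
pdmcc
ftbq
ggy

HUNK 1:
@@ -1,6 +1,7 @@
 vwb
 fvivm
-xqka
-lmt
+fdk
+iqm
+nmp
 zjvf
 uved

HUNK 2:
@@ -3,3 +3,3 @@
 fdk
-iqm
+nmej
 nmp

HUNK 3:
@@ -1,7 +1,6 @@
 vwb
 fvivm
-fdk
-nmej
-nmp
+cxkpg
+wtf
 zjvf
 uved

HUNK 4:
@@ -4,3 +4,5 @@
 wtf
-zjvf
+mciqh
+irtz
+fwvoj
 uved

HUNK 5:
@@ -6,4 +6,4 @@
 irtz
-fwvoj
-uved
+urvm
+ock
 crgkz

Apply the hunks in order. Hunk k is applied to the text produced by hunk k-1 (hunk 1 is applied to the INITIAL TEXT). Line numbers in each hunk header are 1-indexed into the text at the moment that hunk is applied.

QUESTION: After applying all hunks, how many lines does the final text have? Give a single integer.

Hunk 1: at line 1 remove [xqka,lmt] add [fdk,iqm,nmp] -> 11 lines: vwb fvivm fdk iqm nmp zjvf uved crgkz pdmcc ftbq ggy
Hunk 2: at line 3 remove [iqm] add [nmej] -> 11 lines: vwb fvivm fdk nmej nmp zjvf uved crgkz pdmcc ftbq ggy
Hunk 3: at line 1 remove [fdk,nmej,nmp] add [cxkpg,wtf] -> 10 lines: vwb fvivm cxkpg wtf zjvf uved crgkz pdmcc ftbq ggy
Hunk 4: at line 4 remove [zjvf] add [mciqh,irtz,fwvoj] -> 12 lines: vwb fvivm cxkpg wtf mciqh irtz fwvoj uved crgkz pdmcc ftbq ggy
Hunk 5: at line 6 remove [fwvoj,uved] add [urvm,ock] -> 12 lines: vwb fvivm cxkpg wtf mciqh irtz urvm ock crgkz pdmcc ftbq ggy
Final line count: 12

Answer: 12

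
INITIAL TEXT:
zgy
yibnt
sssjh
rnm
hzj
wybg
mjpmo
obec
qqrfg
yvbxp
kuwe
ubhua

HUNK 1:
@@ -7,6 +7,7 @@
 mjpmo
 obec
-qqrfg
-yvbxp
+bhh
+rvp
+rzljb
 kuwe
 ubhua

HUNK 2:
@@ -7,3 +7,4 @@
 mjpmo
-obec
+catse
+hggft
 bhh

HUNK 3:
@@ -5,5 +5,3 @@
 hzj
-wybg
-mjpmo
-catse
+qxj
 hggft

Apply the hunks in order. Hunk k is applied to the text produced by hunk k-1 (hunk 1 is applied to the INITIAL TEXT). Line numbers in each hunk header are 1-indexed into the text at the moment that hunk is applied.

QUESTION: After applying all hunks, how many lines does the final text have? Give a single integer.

Answer: 12

Derivation:
Hunk 1: at line 7 remove [qqrfg,yvbxp] add [bhh,rvp,rzljb] -> 13 lines: zgy yibnt sssjh rnm hzj wybg mjpmo obec bhh rvp rzljb kuwe ubhua
Hunk 2: at line 7 remove [obec] add [catse,hggft] -> 14 lines: zgy yibnt sssjh rnm hzj wybg mjpmo catse hggft bhh rvp rzljb kuwe ubhua
Hunk 3: at line 5 remove [wybg,mjpmo,catse] add [qxj] -> 12 lines: zgy yibnt sssjh rnm hzj qxj hggft bhh rvp rzljb kuwe ubhua
Final line count: 12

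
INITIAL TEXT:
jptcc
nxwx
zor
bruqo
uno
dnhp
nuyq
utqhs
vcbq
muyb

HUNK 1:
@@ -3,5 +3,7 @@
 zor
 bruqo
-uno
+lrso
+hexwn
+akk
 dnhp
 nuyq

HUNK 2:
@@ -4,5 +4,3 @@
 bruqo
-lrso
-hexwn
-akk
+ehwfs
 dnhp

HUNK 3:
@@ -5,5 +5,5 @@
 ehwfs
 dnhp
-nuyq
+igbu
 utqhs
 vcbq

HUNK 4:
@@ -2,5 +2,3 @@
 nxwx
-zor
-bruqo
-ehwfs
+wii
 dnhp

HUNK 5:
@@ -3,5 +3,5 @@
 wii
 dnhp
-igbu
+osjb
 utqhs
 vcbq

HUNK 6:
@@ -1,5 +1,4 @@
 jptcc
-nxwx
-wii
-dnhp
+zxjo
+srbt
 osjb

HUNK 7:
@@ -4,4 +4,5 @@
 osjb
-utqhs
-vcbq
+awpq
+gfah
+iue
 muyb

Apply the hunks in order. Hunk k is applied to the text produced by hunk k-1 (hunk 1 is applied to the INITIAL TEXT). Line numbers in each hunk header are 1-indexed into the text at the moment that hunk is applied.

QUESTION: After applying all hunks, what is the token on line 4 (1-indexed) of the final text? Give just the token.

Answer: osjb

Derivation:
Hunk 1: at line 3 remove [uno] add [lrso,hexwn,akk] -> 12 lines: jptcc nxwx zor bruqo lrso hexwn akk dnhp nuyq utqhs vcbq muyb
Hunk 2: at line 4 remove [lrso,hexwn,akk] add [ehwfs] -> 10 lines: jptcc nxwx zor bruqo ehwfs dnhp nuyq utqhs vcbq muyb
Hunk 3: at line 5 remove [nuyq] add [igbu] -> 10 lines: jptcc nxwx zor bruqo ehwfs dnhp igbu utqhs vcbq muyb
Hunk 4: at line 2 remove [zor,bruqo,ehwfs] add [wii] -> 8 lines: jptcc nxwx wii dnhp igbu utqhs vcbq muyb
Hunk 5: at line 3 remove [igbu] add [osjb] -> 8 lines: jptcc nxwx wii dnhp osjb utqhs vcbq muyb
Hunk 6: at line 1 remove [nxwx,wii,dnhp] add [zxjo,srbt] -> 7 lines: jptcc zxjo srbt osjb utqhs vcbq muyb
Hunk 7: at line 4 remove [utqhs,vcbq] add [awpq,gfah,iue] -> 8 lines: jptcc zxjo srbt osjb awpq gfah iue muyb
Final line 4: osjb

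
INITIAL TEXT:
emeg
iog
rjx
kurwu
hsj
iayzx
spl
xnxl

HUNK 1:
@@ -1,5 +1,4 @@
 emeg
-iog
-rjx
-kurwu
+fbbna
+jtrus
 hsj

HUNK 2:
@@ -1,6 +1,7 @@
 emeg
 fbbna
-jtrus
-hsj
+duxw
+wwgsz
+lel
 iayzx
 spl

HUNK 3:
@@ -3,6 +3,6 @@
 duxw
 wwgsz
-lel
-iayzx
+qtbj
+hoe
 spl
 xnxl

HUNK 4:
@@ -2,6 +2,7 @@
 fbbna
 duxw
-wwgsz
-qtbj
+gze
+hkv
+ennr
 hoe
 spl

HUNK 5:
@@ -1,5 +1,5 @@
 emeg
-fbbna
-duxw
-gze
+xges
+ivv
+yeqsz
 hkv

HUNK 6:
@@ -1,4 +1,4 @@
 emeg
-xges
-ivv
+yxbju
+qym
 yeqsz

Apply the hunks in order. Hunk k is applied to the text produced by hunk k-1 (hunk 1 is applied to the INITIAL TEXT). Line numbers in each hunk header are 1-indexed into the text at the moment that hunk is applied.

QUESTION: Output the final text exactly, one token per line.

Hunk 1: at line 1 remove [iog,rjx,kurwu] add [fbbna,jtrus] -> 7 lines: emeg fbbna jtrus hsj iayzx spl xnxl
Hunk 2: at line 1 remove [jtrus,hsj] add [duxw,wwgsz,lel] -> 8 lines: emeg fbbna duxw wwgsz lel iayzx spl xnxl
Hunk 3: at line 3 remove [lel,iayzx] add [qtbj,hoe] -> 8 lines: emeg fbbna duxw wwgsz qtbj hoe spl xnxl
Hunk 4: at line 2 remove [wwgsz,qtbj] add [gze,hkv,ennr] -> 9 lines: emeg fbbna duxw gze hkv ennr hoe spl xnxl
Hunk 5: at line 1 remove [fbbna,duxw,gze] add [xges,ivv,yeqsz] -> 9 lines: emeg xges ivv yeqsz hkv ennr hoe spl xnxl
Hunk 6: at line 1 remove [xges,ivv] add [yxbju,qym] -> 9 lines: emeg yxbju qym yeqsz hkv ennr hoe spl xnxl

Answer: emeg
yxbju
qym
yeqsz
hkv
ennr
hoe
spl
xnxl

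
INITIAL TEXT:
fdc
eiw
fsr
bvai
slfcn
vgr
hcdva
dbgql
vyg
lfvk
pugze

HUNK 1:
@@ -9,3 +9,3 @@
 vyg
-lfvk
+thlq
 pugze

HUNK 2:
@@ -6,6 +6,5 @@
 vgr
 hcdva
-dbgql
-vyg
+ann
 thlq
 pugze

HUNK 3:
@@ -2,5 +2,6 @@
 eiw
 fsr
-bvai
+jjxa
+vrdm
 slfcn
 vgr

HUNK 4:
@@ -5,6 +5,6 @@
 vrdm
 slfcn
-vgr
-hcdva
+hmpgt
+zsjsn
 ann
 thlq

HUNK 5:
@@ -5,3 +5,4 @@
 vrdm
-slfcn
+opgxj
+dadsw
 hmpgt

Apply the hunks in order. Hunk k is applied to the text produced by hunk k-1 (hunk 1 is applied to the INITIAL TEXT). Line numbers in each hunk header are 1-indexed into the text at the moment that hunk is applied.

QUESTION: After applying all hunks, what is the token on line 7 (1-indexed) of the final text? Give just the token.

Hunk 1: at line 9 remove [lfvk] add [thlq] -> 11 lines: fdc eiw fsr bvai slfcn vgr hcdva dbgql vyg thlq pugze
Hunk 2: at line 6 remove [dbgql,vyg] add [ann] -> 10 lines: fdc eiw fsr bvai slfcn vgr hcdva ann thlq pugze
Hunk 3: at line 2 remove [bvai] add [jjxa,vrdm] -> 11 lines: fdc eiw fsr jjxa vrdm slfcn vgr hcdva ann thlq pugze
Hunk 4: at line 5 remove [vgr,hcdva] add [hmpgt,zsjsn] -> 11 lines: fdc eiw fsr jjxa vrdm slfcn hmpgt zsjsn ann thlq pugze
Hunk 5: at line 5 remove [slfcn] add [opgxj,dadsw] -> 12 lines: fdc eiw fsr jjxa vrdm opgxj dadsw hmpgt zsjsn ann thlq pugze
Final line 7: dadsw

Answer: dadsw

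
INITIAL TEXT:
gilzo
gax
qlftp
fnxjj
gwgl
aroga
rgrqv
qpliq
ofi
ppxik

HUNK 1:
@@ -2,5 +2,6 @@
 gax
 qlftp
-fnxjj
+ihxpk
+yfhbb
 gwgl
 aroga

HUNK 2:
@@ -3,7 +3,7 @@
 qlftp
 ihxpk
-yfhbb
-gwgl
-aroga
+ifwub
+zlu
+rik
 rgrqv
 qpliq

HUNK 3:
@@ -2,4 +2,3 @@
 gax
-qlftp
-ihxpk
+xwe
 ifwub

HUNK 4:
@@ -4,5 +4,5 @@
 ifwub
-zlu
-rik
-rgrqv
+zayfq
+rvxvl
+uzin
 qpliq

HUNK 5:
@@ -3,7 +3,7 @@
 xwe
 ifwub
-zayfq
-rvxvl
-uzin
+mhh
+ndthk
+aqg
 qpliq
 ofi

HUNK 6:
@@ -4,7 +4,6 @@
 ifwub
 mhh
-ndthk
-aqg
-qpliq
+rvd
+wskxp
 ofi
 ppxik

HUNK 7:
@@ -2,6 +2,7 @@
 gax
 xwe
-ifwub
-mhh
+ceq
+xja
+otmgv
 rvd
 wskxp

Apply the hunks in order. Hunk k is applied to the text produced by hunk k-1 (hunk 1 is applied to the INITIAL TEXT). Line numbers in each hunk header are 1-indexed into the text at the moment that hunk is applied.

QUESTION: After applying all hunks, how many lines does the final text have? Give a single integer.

Hunk 1: at line 2 remove [fnxjj] add [ihxpk,yfhbb] -> 11 lines: gilzo gax qlftp ihxpk yfhbb gwgl aroga rgrqv qpliq ofi ppxik
Hunk 2: at line 3 remove [yfhbb,gwgl,aroga] add [ifwub,zlu,rik] -> 11 lines: gilzo gax qlftp ihxpk ifwub zlu rik rgrqv qpliq ofi ppxik
Hunk 3: at line 2 remove [qlftp,ihxpk] add [xwe] -> 10 lines: gilzo gax xwe ifwub zlu rik rgrqv qpliq ofi ppxik
Hunk 4: at line 4 remove [zlu,rik,rgrqv] add [zayfq,rvxvl,uzin] -> 10 lines: gilzo gax xwe ifwub zayfq rvxvl uzin qpliq ofi ppxik
Hunk 5: at line 3 remove [zayfq,rvxvl,uzin] add [mhh,ndthk,aqg] -> 10 lines: gilzo gax xwe ifwub mhh ndthk aqg qpliq ofi ppxik
Hunk 6: at line 4 remove [ndthk,aqg,qpliq] add [rvd,wskxp] -> 9 lines: gilzo gax xwe ifwub mhh rvd wskxp ofi ppxik
Hunk 7: at line 2 remove [ifwub,mhh] add [ceq,xja,otmgv] -> 10 lines: gilzo gax xwe ceq xja otmgv rvd wskxp ofi ppxik
Final line count: 10

Answer: 10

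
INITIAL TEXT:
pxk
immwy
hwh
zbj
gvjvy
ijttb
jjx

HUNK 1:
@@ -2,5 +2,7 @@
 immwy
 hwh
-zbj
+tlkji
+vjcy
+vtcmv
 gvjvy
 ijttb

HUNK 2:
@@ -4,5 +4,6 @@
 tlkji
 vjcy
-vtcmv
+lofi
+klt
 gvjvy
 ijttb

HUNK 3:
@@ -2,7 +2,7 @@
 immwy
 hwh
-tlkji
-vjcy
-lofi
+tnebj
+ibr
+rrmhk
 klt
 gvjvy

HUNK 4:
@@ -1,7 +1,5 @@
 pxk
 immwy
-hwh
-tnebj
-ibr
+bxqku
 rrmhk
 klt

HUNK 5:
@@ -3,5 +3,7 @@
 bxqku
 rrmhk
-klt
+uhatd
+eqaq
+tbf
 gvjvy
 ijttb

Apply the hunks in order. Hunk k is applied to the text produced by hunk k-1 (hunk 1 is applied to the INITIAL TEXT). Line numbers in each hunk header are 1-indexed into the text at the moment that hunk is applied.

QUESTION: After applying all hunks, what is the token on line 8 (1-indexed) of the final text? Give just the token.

Answer: gvjvy

Derivation:
Hunk 1: at line 2 remove [zbj] add [tlkji,vjcy,vtcmv] -> 9 lines: pxk immwy hwh tlkji vjcy vtcmv gvjvy ijttb jjx
Hunk 2: at line 4 remove [vtcmv] add [lofi,klt] -> 10 lines: pxk immwy hwh tlkji vjcy lofi klt gvjvy ijttb jjx
Hunk 3: at line 2 remove [tlkji,vjcy,lofi] add [tnebj,ibr,rrmhk] -> 10 lines: pxk immwy hwh tnebj ibr rrmhk klt gvjvy ijttb jjx
Hunk 4: at line 1 remove [hwh,tnebj,ibr] add [bxqku] -> 8 lines: pxk immwy bxqku rrmhk klt gvjvy ijttb jjx
Hunk 5: at line 3 remove [klt] add [uhatd,eqaq,tbf] -> 10 lines: pxk immwy bxqku rrmhk uhatd eqaq tbf gvjvy ijttb jjx
Final line 8: gvjvy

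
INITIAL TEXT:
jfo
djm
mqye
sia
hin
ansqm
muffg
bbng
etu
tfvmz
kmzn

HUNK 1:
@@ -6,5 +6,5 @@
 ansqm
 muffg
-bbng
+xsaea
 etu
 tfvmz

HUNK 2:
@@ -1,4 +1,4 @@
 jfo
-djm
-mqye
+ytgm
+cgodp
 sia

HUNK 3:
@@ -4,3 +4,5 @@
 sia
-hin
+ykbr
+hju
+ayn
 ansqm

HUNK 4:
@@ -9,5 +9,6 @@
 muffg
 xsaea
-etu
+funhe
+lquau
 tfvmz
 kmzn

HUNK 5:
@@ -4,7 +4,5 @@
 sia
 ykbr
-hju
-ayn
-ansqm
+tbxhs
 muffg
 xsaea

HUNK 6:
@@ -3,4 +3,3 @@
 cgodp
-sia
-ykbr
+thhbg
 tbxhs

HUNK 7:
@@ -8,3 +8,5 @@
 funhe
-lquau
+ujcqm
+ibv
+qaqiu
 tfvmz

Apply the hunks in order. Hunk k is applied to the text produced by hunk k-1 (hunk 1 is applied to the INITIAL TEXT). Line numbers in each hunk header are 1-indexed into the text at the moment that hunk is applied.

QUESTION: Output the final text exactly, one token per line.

Hunk 1: at line 6 remove [bbng] add [xsaea] -> 11 lines: jfo djm mqye sia hin ansqm muffg xsaea etu tfvmz kmzn
Hunk 2: at line 1 remove [djm,mqye] add [ytgm,cgodp] -> 11 lines: jfo ytgm cgodp sia hin ansqm muffg xsaea etu tfvmz kmzn
Hunk 3: at line 4 remove [hin] add [ykbr,hju,ayn] -> 13 lines: jfo ytgm cgodp sia ykbr hju ayn ansqm muffg xsaea etu tfvmz kmzn
Hunk 4: at line 9 remove [etu] add [funhe,lquau] -> 14 lines: jfo ytgm cgodp sia ykbr hju ayn ansqm muffg xsaea funhe lquau tfvmz kmzn
Hunk 5: at line 4 remove [hju,ayn,ansqm] add [tbxhs] -> 12 lines: jfo ytgm cgodp sia ykbr tbxhs muffg xsaea funhe lquau tfvmz kmzn
Hunk 6: at line 3 remove [sia,ykbr] add [thhbg] -> 11 lines: jfo ytgm cgodp thhbg tbxhs muffg xsaea funhe lquau tfvmz kmzn
Hunk 7: at line 8 remove [lquau] add [ujcqm,ibv,qaqiu] -> 13 lines: jfo ytgm cgodp thhbg tbxhs muffg xsaea funhe ujcqm ibv qaqiu tfvmz kmzn

Answer: jfo
ytgm
cgodp
thhbg
tbxhs
muffg
xsaea
funhe
ujcqm
ibv
qaqiu
tfvmz
kmzn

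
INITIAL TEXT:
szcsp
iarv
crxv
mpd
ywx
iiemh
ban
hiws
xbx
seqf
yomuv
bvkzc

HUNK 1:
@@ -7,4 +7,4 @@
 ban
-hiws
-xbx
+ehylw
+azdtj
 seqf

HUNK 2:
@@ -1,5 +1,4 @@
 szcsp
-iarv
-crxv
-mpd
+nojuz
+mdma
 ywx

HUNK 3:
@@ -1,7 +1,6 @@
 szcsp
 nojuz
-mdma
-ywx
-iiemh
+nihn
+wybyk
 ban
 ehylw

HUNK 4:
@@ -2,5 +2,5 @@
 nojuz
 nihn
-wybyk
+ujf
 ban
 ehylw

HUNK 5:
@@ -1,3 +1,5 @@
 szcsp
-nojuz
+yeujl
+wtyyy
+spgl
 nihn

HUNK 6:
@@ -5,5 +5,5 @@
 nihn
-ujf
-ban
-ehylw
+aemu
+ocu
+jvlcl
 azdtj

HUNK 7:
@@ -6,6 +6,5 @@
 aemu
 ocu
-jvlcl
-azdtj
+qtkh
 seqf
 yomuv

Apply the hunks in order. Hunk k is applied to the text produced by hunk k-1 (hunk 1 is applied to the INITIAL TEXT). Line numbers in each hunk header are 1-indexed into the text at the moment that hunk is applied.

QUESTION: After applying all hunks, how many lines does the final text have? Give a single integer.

Hunk 1: at line 7 remove [hiws,xbx] add [ehylw,azdtj] -> 12 lines: szcsp iarv crxv mpd ywx iiemh ban ehylw azdtj seqf yomuv bvkzc
Hunk 2: at line 1 remove [iarv,crxv,mpd] add [nojuz,mdma] -> 11 lines: szcsp nojuz mdma ywx iiemh ban ehylw azdtj seqf yomuv bvkzc
Hunk 3: at line 1 remove [mdma,ywx,iiemh] add [nihn,wybyk] -> 10 lines: szcsp nojuz nihn wybyk ban ehylw azdtj seqf yomuv bvkzc
Hunk 4: at line 2 remove [wybyk] add [ujf] -> 10 lines: szcsp nojuz nihn ujf ban ehylw azdtj seqf yomuv bvkzc
Hunk 5: at line 1 remove [nojuz] add [yeujl,wtyyy,spgl] -> 12 lines: szcsp yeujl wtyyy spgl nihn ujf ban ehylw azdtj seqf yomuv bvkzc
Hunk 6: at line 5 remove [ujf,ban,ehylw] add [aemu,ocu,jvlcl] -> 12 lines: szcsp yeujl wtyyy spgl nihn aemu ocu jvlcl azdtj seqf yomuv bvkzc
Hunk 7: at line 6 remove [jvlcl,azdtj] add [qtkh] -> 11 lines: szcsp yeujl wtyyy spgl nihn aemu ocu qtkh seqf yomuv bvkzc
Final line count: 11

Answer: 11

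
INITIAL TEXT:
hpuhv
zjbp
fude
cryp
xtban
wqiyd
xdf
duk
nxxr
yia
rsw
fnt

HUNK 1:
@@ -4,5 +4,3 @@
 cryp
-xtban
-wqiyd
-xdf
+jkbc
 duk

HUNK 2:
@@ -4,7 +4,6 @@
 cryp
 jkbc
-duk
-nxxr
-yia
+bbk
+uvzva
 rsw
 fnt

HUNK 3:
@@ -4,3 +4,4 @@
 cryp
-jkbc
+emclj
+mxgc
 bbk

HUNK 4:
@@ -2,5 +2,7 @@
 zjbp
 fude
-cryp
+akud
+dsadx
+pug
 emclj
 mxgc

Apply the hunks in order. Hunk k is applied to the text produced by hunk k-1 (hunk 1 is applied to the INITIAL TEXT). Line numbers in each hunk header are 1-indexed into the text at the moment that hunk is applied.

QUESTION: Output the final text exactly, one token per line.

Hunk 1: at line 4 remove [xtban,wqiyd,xdf] add [jkbc] -> 10 lines: hpuhv zjbp fude cryp jkbc duk nxxr yia rsw fnt
Hunk 2: at line 4 remove [duk,nxxr,yia] add [bbk,uvzva] -> 9 lines: hpuhv zjbp fude cryp jkbc bbk uvzva rsw fnt
Hunk 3: at line 4 remove [jkbc] add [emclj,mxgc] -> 10 lines: hpuhv zjbp fude cryp emclj mxgc bbk uvzva rsw fnt
Hunk 4: at line 2 remove [cryp] add [akud,dsadx,pug] -> 12 lines: hpuhv zjbp fude akud dsadx pug emclj mxgc bbk uvzva rsw fnt

Answer: hpuhv
zjbp
fude
akud
dsadx
pug
emclj
mxgc
bbk
uvzva
rsw
fnt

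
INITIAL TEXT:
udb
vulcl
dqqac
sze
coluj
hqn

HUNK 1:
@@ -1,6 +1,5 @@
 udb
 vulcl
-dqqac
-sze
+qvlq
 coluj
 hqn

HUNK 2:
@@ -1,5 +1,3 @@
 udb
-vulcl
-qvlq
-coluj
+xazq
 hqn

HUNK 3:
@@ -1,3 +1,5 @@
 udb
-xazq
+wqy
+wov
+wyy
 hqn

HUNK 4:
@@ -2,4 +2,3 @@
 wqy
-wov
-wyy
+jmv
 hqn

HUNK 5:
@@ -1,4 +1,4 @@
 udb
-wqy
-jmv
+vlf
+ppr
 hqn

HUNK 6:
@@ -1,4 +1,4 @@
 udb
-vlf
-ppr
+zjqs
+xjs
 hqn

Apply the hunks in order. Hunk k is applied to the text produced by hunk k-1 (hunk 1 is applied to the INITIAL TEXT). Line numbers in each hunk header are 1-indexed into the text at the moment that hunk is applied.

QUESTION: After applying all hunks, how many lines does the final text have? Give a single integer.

Answer: 4

Derivation:
Hunk 1: at line 1 remove [dqqac,sze] add [qvlq] -> 5 lines: udb vulcl qvlq coluj hqn
Hunk 2: at line 1 remove [vulcl,qvlq,coluj] add [xazq] -> 3 lines: udb xazq hqn
Hunk 3: at line 1 remove [xazq] add [wqy,wov,wyy] -> 5 lines: udb wqy wov wyy hqn
Hunk 4: at line 2 remove [wov,wyy] add [jmv] -> 4 lines: udb wqy jmv hqn
Hunk 5: at line 1 remove [wqy,jmv] add [vlf,ppr] -> 4 lines: udb vlf ppr hqn
Hunk 6: at line 1 remove [vlf,ppr] add [zjqs,xjs] -> 4 lines: udb zjqs xjs hqn
Final line count: 4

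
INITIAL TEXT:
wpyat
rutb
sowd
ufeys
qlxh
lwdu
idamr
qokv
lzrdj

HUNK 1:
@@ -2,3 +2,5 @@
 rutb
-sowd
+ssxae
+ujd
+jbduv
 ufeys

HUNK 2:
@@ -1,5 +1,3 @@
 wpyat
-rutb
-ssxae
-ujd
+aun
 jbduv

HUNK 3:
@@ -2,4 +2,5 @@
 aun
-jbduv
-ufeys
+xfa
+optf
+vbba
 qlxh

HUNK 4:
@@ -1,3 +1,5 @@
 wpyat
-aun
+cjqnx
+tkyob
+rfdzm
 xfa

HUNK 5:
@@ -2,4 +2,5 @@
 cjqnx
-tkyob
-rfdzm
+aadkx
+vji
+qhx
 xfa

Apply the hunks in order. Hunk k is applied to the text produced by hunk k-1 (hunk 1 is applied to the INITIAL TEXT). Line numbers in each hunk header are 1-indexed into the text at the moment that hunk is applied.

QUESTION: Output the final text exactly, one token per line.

Hunk 1: at line 2 remove [sowd] add [ssxae,ujd,jbduv] -> 11 lines: wpyat rutb ssxae ujd jbduv ufeys qlxh lwdu idamr qokv lzrdj
Hunk 2: at line 1 remove [rutb,ssxae,ujd] add [aun] -> 9 lines: wpyat aun jbduv ufeys qlxh lwdu idamr qokv lzrdj
Hunk 3: at line 2 remove [jbduv,ufeys] add [xfa,optf,vbba] -> 10 lines: wpyat aun xfa optf vbba qlxh lwdu idamr qokv lzrdj
Hunk 4: at line 1 remove [aun] add [cjqnx,tkyob,rfdzm] -> 12 lines: wpyat cjqnx tkyob rfdzm xfa optf vbba qlxh lwdu idamr qokv lzrdj
Hunk 5: at line 2 remove [tkyob,rfdzm] add [aadkx,vji,qhx] -> 13 lines: wpyat cjqnx aadkx vji qhx xfa optf vbba qlxh lwdu idamr qokv lzrdj

Answer: wpyat
cjqnx
aadkx
vji
qhx
xfa
optf
vbba
qlxh
lwdu
idamr
qokv
lzrdj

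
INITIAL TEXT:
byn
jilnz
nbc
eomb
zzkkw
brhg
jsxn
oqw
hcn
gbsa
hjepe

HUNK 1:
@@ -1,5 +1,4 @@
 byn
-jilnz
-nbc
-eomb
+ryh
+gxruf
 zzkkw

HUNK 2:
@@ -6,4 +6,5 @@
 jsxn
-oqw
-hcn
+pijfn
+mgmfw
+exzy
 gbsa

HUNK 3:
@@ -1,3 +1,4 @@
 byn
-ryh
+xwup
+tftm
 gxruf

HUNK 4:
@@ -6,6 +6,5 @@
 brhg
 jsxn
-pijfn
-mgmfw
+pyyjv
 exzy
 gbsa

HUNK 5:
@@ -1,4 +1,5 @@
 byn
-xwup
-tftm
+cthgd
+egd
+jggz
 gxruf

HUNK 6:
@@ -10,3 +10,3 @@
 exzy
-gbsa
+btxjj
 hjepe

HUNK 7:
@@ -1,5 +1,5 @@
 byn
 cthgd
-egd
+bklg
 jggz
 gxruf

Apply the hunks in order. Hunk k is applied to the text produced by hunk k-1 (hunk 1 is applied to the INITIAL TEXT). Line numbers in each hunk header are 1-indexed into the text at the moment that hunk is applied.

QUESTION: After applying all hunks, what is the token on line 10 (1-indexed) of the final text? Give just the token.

Hunk 1: at line 1 remove [jilnz,nbc,eomb] add [ryh,gxruf] -> 10 lines: byn ryh gxruf zzkkw brhg jsxn oqw hcn gbsa hjepe
Hunk 2: at line 6 remove [oqw,hcn] add [pijfn,mgmfw,exzy] -> 11 lines: byn ryh gxruf zzkkw brhg jsxn pijfn mgmfw exzy gbsa hjepe
Hunk 3: at line 1 remove [ryh] add [xwup,tftm] -> 12 lines: byn xwup tftm gxruf zzkkw brhg jsxn pijfn mgmfw exzy gbsa hjepe
Hunk 4: at line 6 remove [pijfn,mgmfw] add [pyyjv] -> 11 lines: byn xwup tftm gxruf zzkkw brhg jsxn pyyjv exzy gbsa hjepe
Hunk 5: at line 1 remove [xwup,tftm] add [cthgd,egd,jggz] -> 12 lines: byn cthgd egd jggz gxruf zzkkw brhg jsxn pyyjv exzy gbsa hjepe
Hunk 6: at line 10 remove [gbsa] add [btxjj] -> 12 lines: byn cthgd egd jggz gxruf zzkkw brhg jsxn pyyjv exzy btxjj hjepe
Hunk 7: at line 1 remove [egd] add [bklg] -> 12 lines: byn cthgd bklg jggz gxruf zzkkw brhg jsxn pyyjv exzy btxjj hjepe
Final line 10: exzy

Answer: exzy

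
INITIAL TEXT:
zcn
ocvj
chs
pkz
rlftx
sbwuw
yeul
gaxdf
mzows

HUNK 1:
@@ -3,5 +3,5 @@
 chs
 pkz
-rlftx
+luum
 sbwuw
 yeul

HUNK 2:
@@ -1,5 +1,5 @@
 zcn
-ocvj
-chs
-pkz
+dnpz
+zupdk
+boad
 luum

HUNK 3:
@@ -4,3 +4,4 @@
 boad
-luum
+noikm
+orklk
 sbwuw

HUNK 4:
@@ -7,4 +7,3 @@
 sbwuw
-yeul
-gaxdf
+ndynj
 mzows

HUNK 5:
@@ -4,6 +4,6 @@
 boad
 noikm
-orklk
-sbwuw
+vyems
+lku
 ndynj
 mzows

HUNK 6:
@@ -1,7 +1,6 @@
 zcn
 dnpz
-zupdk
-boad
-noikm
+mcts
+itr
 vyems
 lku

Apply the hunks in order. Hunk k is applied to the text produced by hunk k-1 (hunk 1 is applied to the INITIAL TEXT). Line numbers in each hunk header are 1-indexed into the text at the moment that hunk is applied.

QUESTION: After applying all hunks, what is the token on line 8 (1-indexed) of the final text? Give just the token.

Hunk 1: at line 3 remove [rlftx] add [luum] -> 9 lines: zcn ocvj chs pkz luum sbwuw yeul gaxdf mzows
Hunk 2: at line 1 remove [ocvj,chs,pkz] add [dnpz,zupdk,boad] -> 9 lines: zcn dnpz zupdk boad luum sbwuw yeul gaxdf mzows
Hunk 3: at line 4 remove [luum] add [noikm,orklk] -> 10 lines: zcn dnpz zupdk boad noikm orklk sbwuw yeul gaxdf mzows
Hunk 4: at line 7 remove [yeul,gaxdf] add [ndynj] -> 9 lines: zcn dnpz zupdk boad noikm orklk sbwuw ndynj mzows
Hunk 5: at line 4 remove [orklk,sbwuw] add [vyems,lku] -> 9 lines: zcn dnpz zupdk boad noikm vyems lku ndynj mzows
Hunk 6: at line 1 remove [zupdk,boad,noikm] add [mcts,itr] -> 8 lines: zcn dnpz mcts itr vyems lku ndynj mzows
Final line 8: mzows

Answer: mzows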